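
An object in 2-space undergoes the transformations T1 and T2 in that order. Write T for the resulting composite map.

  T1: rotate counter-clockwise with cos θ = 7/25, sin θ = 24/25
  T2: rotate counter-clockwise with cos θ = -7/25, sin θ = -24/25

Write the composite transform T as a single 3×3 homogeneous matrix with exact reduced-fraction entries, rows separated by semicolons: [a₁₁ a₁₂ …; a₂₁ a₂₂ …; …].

T = [527/625 336/625 0; -336/625 527/625 0; 0 0 1]

T1 = [7/25 -24/25 0; 24/25 7/25 0; 0 0 1]
T2·T1 = [527/625 336/625 0; -336/625 527/625 0; 0 0 1]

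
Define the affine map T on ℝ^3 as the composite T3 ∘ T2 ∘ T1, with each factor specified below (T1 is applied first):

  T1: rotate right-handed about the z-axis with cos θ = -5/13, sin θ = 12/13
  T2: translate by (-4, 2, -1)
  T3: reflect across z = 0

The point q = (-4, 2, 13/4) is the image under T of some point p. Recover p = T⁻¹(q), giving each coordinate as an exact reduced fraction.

p = (0, 0, -9/4)

T1 = [-5/13 -12/13 0 0; 12/13 -5/13 0 0; 0 0 1 0; 0 0 0 1]
T2·T1 = [-5/13 -12/13 0 -4; 12/13 -5/13 0 2; 0 0 1 -1; 0 0 0 1]
T3·…·T1 = [-5/13 -12/13 0 -4; 12/13 -5/13 0 2; 0 0 -1 1; 0 0 0 1]
det M = -1; M⁻¹ = [-5/13 12/13 0 -44/13; -12/13 -5/13 0 -38/13; 0 0 -1 1; 0 0 0 1]
M⁻¹ · (-4, 2, 13/4)ᵀ = (0, 0, -9/4)ᵀ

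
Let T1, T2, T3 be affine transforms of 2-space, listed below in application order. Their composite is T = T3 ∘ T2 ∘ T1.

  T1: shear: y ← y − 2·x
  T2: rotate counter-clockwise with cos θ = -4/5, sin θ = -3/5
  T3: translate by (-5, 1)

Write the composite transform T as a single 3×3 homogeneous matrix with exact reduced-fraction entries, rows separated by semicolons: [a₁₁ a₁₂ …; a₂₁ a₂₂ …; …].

T1 = [1 0 0; -2 1 0; 0 0 1]
T2·T1 = [-2 3/5 0; 1 -4/5 0; 0 0 1]
T3·…·T1 = [-2 3/5 -5; 1 -4/5 1; 0 0 1]

T = [-2 3/5 -5; 1 -4/5 1; 0 0 1]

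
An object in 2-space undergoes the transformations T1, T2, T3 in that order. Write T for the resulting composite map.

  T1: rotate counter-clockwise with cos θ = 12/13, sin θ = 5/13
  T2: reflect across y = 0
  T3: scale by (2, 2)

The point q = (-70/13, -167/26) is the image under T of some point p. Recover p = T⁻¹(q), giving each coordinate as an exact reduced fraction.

T1 = [12/13 -5/13 0; 5/13 12/13 0; 0 0 1]
T2·T1 = [12/13 -5/13 0; -5/13 -12/13 0; 0 0 1]
T3·…·T1 = [24/13 -10/13 0; -10/13 -24/13 0; 0 0 1]
det M = -4; M⁻¹ = [6/13 -5/26 0; -5/26 -6/13 0; 0 0 1]
M⁻¹ · (-70/13, -167/26)ᵀ = (-5/4, 4)ᵀ

p = (-5/4, 4)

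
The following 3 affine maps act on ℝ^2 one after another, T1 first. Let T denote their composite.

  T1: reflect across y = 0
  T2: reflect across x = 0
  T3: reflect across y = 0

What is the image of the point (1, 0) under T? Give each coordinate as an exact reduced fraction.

T1 reflect across y = 0: (1, 0) → (1, 0)
T2 reflect across x = 0: (1, 0) → (-1, 0)
T3 reflect across y = 0: (-1, 0) → (-1, 0)

T(p) = (-1, 0)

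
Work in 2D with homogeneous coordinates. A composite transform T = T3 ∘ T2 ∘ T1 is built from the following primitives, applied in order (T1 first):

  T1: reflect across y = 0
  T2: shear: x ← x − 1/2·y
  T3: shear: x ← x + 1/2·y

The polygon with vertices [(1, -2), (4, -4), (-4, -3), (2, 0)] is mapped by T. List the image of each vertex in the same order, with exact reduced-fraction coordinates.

T1 reflect across y = 0: (1, -2) → (1, 2); (4, -4) → (4, 4); (-4, -3) → (-4, 3); (2, 0) → (2, 0)
T2 shear: x ← x − 1/2·y: (1, 2) → (0, 2); (4, 4) → (2, 4); (-4, 3) → (-11/2, 3); (2, 0) → (2, 0)
T3 shear: x ← x + 1/2·y: (0, 2) → (1, 2); (2, 4) → (4, 4); (-11/2, 3) → (-4, 3); (2, 0) → (2, 0)

image vertices: (1, 2), (4, 4), (-4, 3), (2, 0)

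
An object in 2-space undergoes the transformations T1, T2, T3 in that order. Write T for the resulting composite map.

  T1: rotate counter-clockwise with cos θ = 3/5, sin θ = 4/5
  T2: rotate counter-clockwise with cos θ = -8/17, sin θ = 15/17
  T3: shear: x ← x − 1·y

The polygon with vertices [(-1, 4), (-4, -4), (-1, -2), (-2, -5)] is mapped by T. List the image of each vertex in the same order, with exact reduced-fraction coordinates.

T1 rotate counter-clockwise with cos θ = 3/5, sin θ = 4/5: (-1, 4) → (-19/5, 8/5); (-4, -4) → (4/5, -28/5); (-1, -2) → (1, -2); (-2, -5) → (14/5, -23/5)
T2 rotate counter-clockwise with cos θ = -8/17, sin θ = 15/17: (-19/5, 8/5) → (32/85, -349/85); (4/5, -28/5) → (388/85, 284/85); (1, -2) → (22/17, 31/17); (14/5, -23/5) → (233/85, 394/85)
T3 shear: x ← x − 1·y: (32/85, -349/85) → (381/85, -349/85); (388/85, 284/85) → (104/85, 284/85); (22/17, 31/17) → (-9/17, 31/17); (233/85, 394/85) → (-161/85, 394/85)

image vertices: (381/85, -349/85), (104/85, 284/85), (-9/17, 31/17), (-161/85, 394/85)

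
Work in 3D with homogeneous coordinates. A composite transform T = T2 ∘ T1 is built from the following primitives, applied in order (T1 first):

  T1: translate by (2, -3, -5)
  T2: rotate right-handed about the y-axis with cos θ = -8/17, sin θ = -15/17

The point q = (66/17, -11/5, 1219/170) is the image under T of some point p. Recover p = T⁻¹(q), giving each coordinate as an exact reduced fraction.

T1 = [1 0 0 2; 0 1 0 -3; 0 0 1 -5; 0 0 0 1]
T2·T1 = [-8/17 0 -15/17 59/17; 0 1 0 -3; 15/17 0 -8/17 70/17; 0 0 0 1]
det M = 1; M⁻¹ = [-8/17 0 15/17 -2; 0 1 0 3; -15/17 0 -8/17 5; 0 0 0 1]
M⁻¹ · (66/17, -11/5, 1219/170)ᵀ = (5/2, 4/5, -9/5)ᵀ

p = (5/2, 4/5, -9/5)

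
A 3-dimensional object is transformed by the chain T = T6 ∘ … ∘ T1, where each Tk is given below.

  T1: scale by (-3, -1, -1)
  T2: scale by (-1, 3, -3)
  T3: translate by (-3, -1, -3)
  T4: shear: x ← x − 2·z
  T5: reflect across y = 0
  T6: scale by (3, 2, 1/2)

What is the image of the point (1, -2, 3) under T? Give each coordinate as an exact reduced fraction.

T1 scale by (-3, -1, -1): (1, -2, 3) → (-3, 2, -3)
T2 scale by (-1, 3, -3): (-3, 2, -3) → (3, 6, 9)
T3 translate by (-3, -1, -3): (3, 6, 9) → (0, 5, 6)
T4 shear: x ← x − 2·z: (0, 5, 6) → (-12, 5, 6)
T5 reflect across y = 0: (-12, 5, 6) → (-12, -5, 6)
T6 scale by (3, 2, 1/2): (-12, -5, 6) → (-36, -10, 3)

T(p) = (-36, -10, 3)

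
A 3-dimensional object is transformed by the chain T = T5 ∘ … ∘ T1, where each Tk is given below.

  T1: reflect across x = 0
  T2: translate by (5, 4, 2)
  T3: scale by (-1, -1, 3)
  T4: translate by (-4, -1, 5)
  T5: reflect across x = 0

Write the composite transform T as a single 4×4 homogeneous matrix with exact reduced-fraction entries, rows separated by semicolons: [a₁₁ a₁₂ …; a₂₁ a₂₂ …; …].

T1 = [-1 0 0 0; 0 1 0 0; 0 0 1 0; 0 0 0 1]
T2·T1 = [-1 0 0 5; 0 1 0 4; 0 0 1 2; 0 0 0 1]
T3·…·T1 = [1 0 0 -5; 0 -1 0 -4; 0 0 3 6; 0 0 0 1]
T4·…·T1 = [1 0 0 -9; 0 -1 0 -5; 0 0 3 11; 0 0 0 1]
T5·…·T1 = [-1 0 0 9; 0 -1 0 -5; 0 0 3 11; 0 0 0 1]

T = [-1 0 0 9; 0 -1 0 -5; 0 0 3 11; 0 0 0 1]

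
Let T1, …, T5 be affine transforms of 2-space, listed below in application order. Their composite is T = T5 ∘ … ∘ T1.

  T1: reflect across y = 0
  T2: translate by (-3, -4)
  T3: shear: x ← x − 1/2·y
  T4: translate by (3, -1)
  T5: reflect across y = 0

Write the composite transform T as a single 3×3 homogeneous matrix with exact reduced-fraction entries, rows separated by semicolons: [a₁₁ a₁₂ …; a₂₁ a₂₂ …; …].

T1 = [1 0 0; 0 -1 0; 0 0 1]
T2·T1 = [1 0 -3; 0 -1 -4; 0 0 1]
T3·…·T1 = [1 1/2 -1; 0 -1 -4; 0 0 1]
T4·…·T1 = [1 1/2 2; 0 -1 -5; 0 0 1]
T5·…·T1 = [1 1/2 2; 0 1 5; 0 0 1]

T = [1 1/2 2; 0 1 5; 0 0 1]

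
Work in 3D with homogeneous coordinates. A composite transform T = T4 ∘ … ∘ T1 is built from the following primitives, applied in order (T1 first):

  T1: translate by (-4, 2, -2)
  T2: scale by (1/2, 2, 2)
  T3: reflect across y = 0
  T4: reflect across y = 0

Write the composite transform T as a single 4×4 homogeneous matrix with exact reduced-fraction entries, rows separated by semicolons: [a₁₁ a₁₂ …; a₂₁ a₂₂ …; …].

T1 = [1 0 0 -4; 0 1 0 2; 0 0 1 -2; 0 0 0 1]
T2·T1 = [1/2 0 0 -2; 0 2 0 4; 0 0 2 -4; 0 0 0 1]
T3·…·T1 = [1/2 0 0 -2; 0 -2 0 -4; 0 0 2 -4; 0 0 0 1]
T4·…·T1 = [1/2 0 0 -2; 0 2 0 4; 0 0 2 -4; 0 0 0 1]

T = [1/2 0 0 -2; 0 2 0 4; 0 0 2 -4; 0 0 0 1]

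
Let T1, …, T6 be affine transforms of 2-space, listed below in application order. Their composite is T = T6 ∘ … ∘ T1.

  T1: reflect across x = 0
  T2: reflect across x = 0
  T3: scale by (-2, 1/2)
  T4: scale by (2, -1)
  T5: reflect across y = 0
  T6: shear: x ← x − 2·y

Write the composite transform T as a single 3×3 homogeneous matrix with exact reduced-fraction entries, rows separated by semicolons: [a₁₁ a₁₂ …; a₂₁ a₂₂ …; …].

T = [-4 -1 0; 0 1/2 0; 0 0 1]

T1 = [-1 0 0; 0 1 0; 0 0 1]
T2·T1 = [1 0 0; 0 1 0; 0 0 1]
T3·…·T1 = [-2 0 0; 0 1/2 0; 0 0 1]
T4·…·T1 = [-4 0 0; 0 -1/2 0; 0 0 1]
T5·…·T1 = [-4 0 0; 0 1/2 0; 0 0 1]
T6·…·T1 = [-4 -1 0; 0 1/2 0; 0 0 1]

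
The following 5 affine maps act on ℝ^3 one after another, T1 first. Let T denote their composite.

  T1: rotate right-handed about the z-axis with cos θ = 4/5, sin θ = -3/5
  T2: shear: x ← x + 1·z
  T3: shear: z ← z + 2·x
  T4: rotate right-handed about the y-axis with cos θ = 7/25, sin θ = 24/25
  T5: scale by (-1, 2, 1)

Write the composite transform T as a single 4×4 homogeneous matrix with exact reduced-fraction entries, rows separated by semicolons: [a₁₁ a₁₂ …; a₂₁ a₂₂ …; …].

T1 = [4/5 3/5 0 0; -3/5 4/5 0 0; 0 0 1 0; 0 0 0 1]
T2·T1 = [4/5 3/5 1 0; -3/5 4/5 0 0; 0 0 1 0; 0 0 0 1]
T3·…·T1 = [4/5 3/5 1 0; -3/5 4/5 0 0; 8/5 6/5 3 0; 0 0 0 1]
T4·…·T1 = [44/25 33/25 79/25 0; -3/5 4/5 0 0; -8/25 -6/25 -3/25 0; 0 0 0 1]
T5·…·T1 = [-44/25 -33/25 -79/25 0; -6/5 8/5 0 0; -8/25 -6/25 -3/25 0; 0 0 0 1]

T = [-44/25 -33/25 -79/25 0; -6/5 8/5 0 0; -8/25 -6/25 -3/25 0; 0 0 0 1]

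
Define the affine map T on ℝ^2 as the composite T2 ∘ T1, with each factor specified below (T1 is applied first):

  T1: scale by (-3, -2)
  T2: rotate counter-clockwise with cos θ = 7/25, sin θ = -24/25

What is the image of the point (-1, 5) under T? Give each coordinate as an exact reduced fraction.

T(p) = (-219/25, -142/25)

T1 scale by (-3, -2): (-1, 5) → (3, -10)
T2 rotate counter-clockwise with cos θ = 7/25, sin θ = -24/25: (3, -10) → (-219/25, -142/25)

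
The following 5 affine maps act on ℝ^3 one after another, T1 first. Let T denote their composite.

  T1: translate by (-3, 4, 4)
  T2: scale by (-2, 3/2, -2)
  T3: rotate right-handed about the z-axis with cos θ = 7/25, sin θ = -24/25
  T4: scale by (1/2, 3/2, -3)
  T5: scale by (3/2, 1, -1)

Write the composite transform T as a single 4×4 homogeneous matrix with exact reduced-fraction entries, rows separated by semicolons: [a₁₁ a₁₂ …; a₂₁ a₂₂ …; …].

T = [-21/50 27/25 0 279/50; 72/25 63/100 0 -153/25; 0 0 -6 -24; 0 0 0 1]

T1 = [1 0 0 -3; 0 1 0 4; 0 0 1 4; 0 0 0 1]
T2·T1 = [-2 0 0 6; 0 3/2 0 6; 0 0 -2 -8; 0 0 0 1]
T3·…·T1 = [-14/25 36/25 0 186/25; 48/25 21/50 0 -102/25; 0 0 -2 -8; 0 0 0 1]
T4·…·T1 = [-7/25 18/25 0 93/25; 72/25 63/100 0 -153/25; 0 0 6 24; 0 0 0 1]
T5·…·T1 = [-21/50 27/25 0 279/50; 72/25 63/100 0 -153/25; 0 0 -6 -24; 0 0 0 1]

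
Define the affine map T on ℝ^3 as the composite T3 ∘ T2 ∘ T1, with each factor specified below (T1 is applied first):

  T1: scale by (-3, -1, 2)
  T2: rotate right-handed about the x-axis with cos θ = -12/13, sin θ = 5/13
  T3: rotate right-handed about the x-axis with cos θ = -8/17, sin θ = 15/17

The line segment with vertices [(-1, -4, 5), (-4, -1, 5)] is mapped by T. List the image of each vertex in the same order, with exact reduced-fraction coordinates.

T1 scale by (-3, -1, 2): (-1, -4, 5) → (3, 4, 10); (-4, -1, 5) → (12, 1, 10)
T2 rotate right-handed about the x-axis with cos θ = -12/13, sin θ = 5/13: (3, 4, 10) → (3, -98/13, -100/13); (12, 1, 10) → (12, -62/13, -115/13)
T3 rotate right-handed about the x-axis with cos θ = -8/17, sin θ = 15/17: (3, -98/13, -100/13) → (3, 2284/221, -670/221); (12, -62/13, -115/13) → (12, 2221/221, -10/221)

image vertices: (3, 2284/221, -670/221), (12, 2221/221, -10/221)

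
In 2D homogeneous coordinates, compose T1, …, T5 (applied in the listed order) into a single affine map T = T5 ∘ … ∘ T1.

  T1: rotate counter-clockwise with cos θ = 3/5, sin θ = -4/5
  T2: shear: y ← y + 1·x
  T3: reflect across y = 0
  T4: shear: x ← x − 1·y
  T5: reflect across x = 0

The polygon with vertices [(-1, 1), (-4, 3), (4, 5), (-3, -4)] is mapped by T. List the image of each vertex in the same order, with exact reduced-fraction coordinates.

T1 rotate counter-clockwise with cos θ = 3/5, sin θ = -4/5: (-1, 1) → (1/5, 7/5); (-4, 3) → (0, 5); (4, 5) → (32/5, -1/5); (-3, -4) → (-5, 0)
T2 shear: y ← y + 1·x: (1/5, 7/5) → (1/5, 8/5); (0, 5) → (0, 5); (32/5, -1/5) → (32/5, 31/5); (-5, 0) → (-5, -5)
T3 reflect across y = 0: (1/5, 8/5) → (1/5, -8/5); (0, 5) → (0, -5); (32/5, 31/5) → (32/5, -31/5); (-5, -5) → (-5, 5)
T4 shear: x ← x − 1·y: (1/5, -8/5) → (9/5, -8/5); (0, -5) → (5, -5); (32/5, -31/5) → (63/5, -31/5); (-5, 5) → (-10, 5)
T5 reflect across x = 0: (9/5, -8/5) → (-9/5, -8/5); (5, -5) → (-5, -5); (63/5, -31/5) → (-63/5, -31/5); (-10, 5) → (10, 5)

image vertices: (-9/5, -8/5), (-5, -5), (-63/5, -31/5), (10, 5)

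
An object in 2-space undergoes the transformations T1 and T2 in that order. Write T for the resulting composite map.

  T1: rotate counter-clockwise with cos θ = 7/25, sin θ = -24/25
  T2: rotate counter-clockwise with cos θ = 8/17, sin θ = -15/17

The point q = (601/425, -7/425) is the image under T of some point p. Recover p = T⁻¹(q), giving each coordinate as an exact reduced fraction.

p = (-1, 1)

T1 = [7/25 24/25 0; -24/25 7/25 0; 0 0 1]
T2·T1 = [-304/425 297/425 0; -297/425 -304/425 0; 0 0 1]
det M = 1; M⁻¹ = [-304/425 -297/425 0; 297/425 -304/425 0; 0 0 1]
M⁻¹ · (601/425, -7/425)ᵀ = (-1, 1)ᵀ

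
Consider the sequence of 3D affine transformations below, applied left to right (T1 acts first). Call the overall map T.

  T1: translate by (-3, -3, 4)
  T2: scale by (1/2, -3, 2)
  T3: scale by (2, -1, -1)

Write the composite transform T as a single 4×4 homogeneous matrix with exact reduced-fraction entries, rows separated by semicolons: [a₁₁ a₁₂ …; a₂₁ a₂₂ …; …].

T1 = [1 0 0 -3; 0 1 0 -3; 0 0 1 4; 0 0 0 1]
T2·T1 = [1/2 0 0 -3/2; 0 -3 0 9; 0 0 2 8; 0 0 0 1]
T3·…·T1 = [1 0 0 -3; 0 3 0 -9; 0 0 -2 -8; 0 0 0 1]

T = [1 0 0 -3; 0 3 0 -9; 0 0 -2 -8; 0 0 0 1]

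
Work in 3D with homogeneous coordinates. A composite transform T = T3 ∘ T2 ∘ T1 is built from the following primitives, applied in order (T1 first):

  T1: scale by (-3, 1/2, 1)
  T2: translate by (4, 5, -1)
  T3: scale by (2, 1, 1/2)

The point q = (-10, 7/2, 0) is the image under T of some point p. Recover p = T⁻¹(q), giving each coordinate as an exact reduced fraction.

p = (3, -3, 1)

T1 = [-3 0 0 0; 0 1/2 0 0; 0 0 1 0; 0 0 0 1]
T2·T1 = [-3 0 0 4; 0 1/2 0 5; 0 0 1 -1; 0 0 0 1]
T3·…·T1 = [-6 0 0 8; 0 1/2 0 5; 0 0 1/2 -1/2; 0 0 0 1]
det M = -3/2; M⁻¹ = [-1/6 0 0 4/3; 0 2 0 -10; 0 0 2 1; 0 0 0 1]
M⁻¹ · (-10, 7/2, 0)ᵀ = (3, -3, 1)ᵀ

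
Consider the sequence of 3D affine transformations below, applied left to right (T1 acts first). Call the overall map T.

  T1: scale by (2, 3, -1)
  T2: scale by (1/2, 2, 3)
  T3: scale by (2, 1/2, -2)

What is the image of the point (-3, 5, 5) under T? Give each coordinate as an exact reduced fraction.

T(p) = (-6, 15, 30)

T1 scale by (2, 3, -1): (-3, 5, 5) → (-6, 15, -5)
T2 scale by (1/2, 2, 3): (-6, 15, -5) → (-3, 30, -15)
T3 scale by (2, 1/2, -2): (-3, 30, -15) → (-6, 15, 30)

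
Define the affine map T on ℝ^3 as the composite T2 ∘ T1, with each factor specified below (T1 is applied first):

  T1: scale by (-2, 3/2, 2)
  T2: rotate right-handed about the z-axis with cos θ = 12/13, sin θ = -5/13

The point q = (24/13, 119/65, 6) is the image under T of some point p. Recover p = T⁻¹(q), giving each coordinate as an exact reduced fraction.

p = (-1/2, 8/5, 3)

T1 = [-2 0 0 0; 0 3/2 0 0; 0 0 2 0; 0 0 0 1]
T2·T1 = [-24/13 15/26 0 0; 10/13 18/13 0 0; 0 0 2 0; 0 0 0 1]
det M = -6; M⁻¹ = [-6/13 5/26 0 0; 10/39 8/13 0 0; 0 0 1/2 0; 0 0 0 1]
M⁻¹ · (24/13, 119/65, 6)ᵀ = (-1/2, 8/5, 3)ᵀ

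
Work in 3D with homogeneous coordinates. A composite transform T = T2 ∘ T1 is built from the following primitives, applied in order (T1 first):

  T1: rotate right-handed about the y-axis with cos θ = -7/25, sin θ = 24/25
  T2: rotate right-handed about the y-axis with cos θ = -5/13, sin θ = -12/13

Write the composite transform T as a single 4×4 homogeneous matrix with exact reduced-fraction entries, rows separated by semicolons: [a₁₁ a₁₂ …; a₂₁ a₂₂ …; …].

T1 = [-7/25 0 24/25 0; 0 1 0 0; -24/25 0 -7/25 0; 0 0 0 1]
T2·T1 = [323/325 0 -36/325 0; 0 1 0 0; 36/325 0 323/325 0; 0 0 0 1]

T = [323/325 0 -36/325 0; 0 1 0 0; 36/325 0 323/325 0; 0 0 0 1]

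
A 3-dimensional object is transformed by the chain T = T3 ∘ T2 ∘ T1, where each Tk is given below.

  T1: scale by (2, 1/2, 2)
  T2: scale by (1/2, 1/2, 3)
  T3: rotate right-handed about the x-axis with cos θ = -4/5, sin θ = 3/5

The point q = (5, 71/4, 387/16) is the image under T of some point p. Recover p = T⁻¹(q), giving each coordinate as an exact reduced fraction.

T1 = [2 0 0 0; 0 1/2 0 0; 0 0 2 0; 0 0 0 1]
T2·T1 = [1 0 0 0; 0 1/4 0 0; 0 0 6 0; 0 0 0 1]
T3·…·T1 = [1 0 0 0; 0 -1/5 -18/5 0; 0 3/20 -24/5 0; 0 0 0 1]
det M = 3/2; M⁻¹ = [1 0 0 0; 0 -16/5 12/5 0; 0 -1/10 -2/15 0; 0 0 0 1]
M⁻¹ · (5, 71/4, 387/16)ᵀ = (5, 5/4, -5)ᵀ

p = (5, 5/4, -5)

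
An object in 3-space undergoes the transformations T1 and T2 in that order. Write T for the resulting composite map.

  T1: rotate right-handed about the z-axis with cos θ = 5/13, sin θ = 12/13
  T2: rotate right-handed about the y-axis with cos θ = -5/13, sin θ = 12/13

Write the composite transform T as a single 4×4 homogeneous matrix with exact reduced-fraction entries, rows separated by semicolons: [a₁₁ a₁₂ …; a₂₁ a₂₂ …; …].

T = [-25/169 60/169 12/13 0; 12/13 5/13 0 0; -60/169 144/169 -5/13 0; 0 0 0 1]

T1 = [5/13 -12/13 0 0; 12/13 5/13 0 0; 0 0 1 0; 0 0 0 1]
T2·T1 = [-25/169 60/169 12/13 0; 12/13 5/13 0 0; -60/169 144/169 -5/13 0; 0 0 0 1]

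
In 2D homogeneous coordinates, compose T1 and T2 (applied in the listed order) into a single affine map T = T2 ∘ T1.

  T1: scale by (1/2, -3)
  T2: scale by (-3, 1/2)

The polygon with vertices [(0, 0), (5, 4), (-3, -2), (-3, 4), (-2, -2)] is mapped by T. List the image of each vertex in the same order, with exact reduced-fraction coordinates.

image vertices: (0, 0), (-15/2, -6), (9/2, 3), (9/2, -6), (3, 3)

T1 scale by (1/2, -3): (0, 0) → (0, 0); (5, 4) → (5/2, -12); (-3, -2) → (-3/2, 6); (-3, 4) → (-3/2, -12); (-2, -2) → (-1, 6)
T2 scale by (-3, 1/2): (0, 0) → (0, 0); (5/2, -12) → (-15/2, -6); (-3/2, 6) → (9/2, 3); (-3/2, -12) → (9/2, -6); (-1, 6) → (3, 3)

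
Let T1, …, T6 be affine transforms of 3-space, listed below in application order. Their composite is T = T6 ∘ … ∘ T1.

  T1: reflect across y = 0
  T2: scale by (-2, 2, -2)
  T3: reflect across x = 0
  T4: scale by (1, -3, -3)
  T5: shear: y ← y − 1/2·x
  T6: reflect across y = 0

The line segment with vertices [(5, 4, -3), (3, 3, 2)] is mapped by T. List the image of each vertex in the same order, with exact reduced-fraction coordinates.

image vertices: (10, -19, -18), (6, -15, 12)

T1 reflect across y = 0: (5, 4, -3) → (5, -4, -3); (3, 3, 2) → (3, -3, 2)
T2 scale by (-2, 2, -2): (5, -4, -3) → (-10, -8, 6); (3, -3, 2) → (-6, -6, -4)
T3 reflect across x = 0: (-10, -8, 6) → (10, -8, 6); (-6, -6, -4) → (6, -6, -4)
T4 scale by (1, -3, -3): (10, -8, 6) → (10, 24, -18); (6, -6, -4) → (6, 18, 12)
T5 shear: y ← y − 1/2·x: (10, 24, -18) → (10, 19, -18); (6, 18, 12) → (6, 15, 12)
T6 reflect across y = 0: (10, 19, -18) → (10, -19, -18); (6, 15, 12) → (6, -15, 12)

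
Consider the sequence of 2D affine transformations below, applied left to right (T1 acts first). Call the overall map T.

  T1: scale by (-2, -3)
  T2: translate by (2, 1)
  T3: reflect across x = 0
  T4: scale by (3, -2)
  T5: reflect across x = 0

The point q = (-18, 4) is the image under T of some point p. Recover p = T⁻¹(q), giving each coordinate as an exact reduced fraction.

p = (4, 1)

T1 = [-2 0 0; 0 -3 0; 0 0 1]
T2·T1 = [-2 0 2; 0 -3 1; 0 0 1]
T3·…·T1 = [2 0 -2; 0 -3 1; 0 0 1]
T4·…·T1 = [6 0 -6; 0 6 -2; 0 0 1]
T5·…·T1 = [-6 0 6; 0 6 -2; 0 0 1]
det M = -36; M⁻¹ = [-1/6 0 1; 0 1/6 1/3; 0 0 1]
M⁻¹ · (-18, 4)ᵀ = (4, 1)ᵀ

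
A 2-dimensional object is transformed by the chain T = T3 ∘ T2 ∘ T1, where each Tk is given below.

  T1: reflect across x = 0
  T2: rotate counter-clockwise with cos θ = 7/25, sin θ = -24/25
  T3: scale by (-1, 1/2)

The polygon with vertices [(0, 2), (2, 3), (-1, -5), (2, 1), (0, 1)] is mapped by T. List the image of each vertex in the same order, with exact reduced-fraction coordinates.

image vertices: (-48/25, 7/25), (-58/25, 69/50), (113/25, -59/50), (-2/5, 11/10), (-24/25, 7/50)

T1 reflect across x = 0: (0, 2) → (0, 2); (2, 3) → (-2, 3); (-1, -5) → (1, -5); (2, 1) → (-2, 1); (0, 1) → (0, 1)
T2 rotate counter-clockwise with cos θ = 7/25, sin θ = -24/25: (0, 2) → (48/25, 14/25); (-2, 3) → (58/25, 69/25); (1, -5) → (-113/25, -59/25); (-2, 1) → (2/5, 11/5); (0, 1) → (24/25, 7/25)
T3 scale by (-1, 1/2): (48/25, 14/25) → (-48/25, 7/25); (58/25, 69/25) → (-58/25, 69/50); (-113/25, -59/25) → (113/25, -59/50); (2/5, 11/5) → (-2/5, 11/10); (24/25, 7/25) → (-24/25, 7/50)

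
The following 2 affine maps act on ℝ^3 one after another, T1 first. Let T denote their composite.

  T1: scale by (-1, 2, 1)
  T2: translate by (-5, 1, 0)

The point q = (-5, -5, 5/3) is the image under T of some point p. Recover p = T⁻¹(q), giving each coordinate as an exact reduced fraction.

p = (0, -3, 5/3)

T1 = [-1 0 0 0; 0 2 0 0; 0 0 1 0; 0 0 0 1]
T2·T1 = [-1 0 0 -5; 0 2 0 1; 0 0 1 0; 0 0 0 1]
det M = -2; M⁻¹ = [-1 0 0 -5; 0 1/2 0 -1/2; 0 0 1 0; 0 0 0 1]
M⁻¹ · (-5, -5, 5/3)ᵀ = (0, -3, 5/3)ᵀ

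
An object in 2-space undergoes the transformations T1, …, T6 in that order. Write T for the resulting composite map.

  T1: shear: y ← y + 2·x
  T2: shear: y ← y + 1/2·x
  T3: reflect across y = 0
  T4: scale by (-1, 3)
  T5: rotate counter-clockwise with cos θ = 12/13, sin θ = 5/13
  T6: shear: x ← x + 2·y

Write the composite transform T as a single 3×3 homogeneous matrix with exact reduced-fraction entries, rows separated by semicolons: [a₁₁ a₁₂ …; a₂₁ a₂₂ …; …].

T = [-329/26 -57/13 0; -95/13 -36/13 0; 0 0 1]

T1 = [1 0 0; 2 1 0; 0 0 1]
T2·T1 = [1 0 0; 5/2 1 0; 0 0 1]
T3·…·T1 = [1 0 0; -5/2 -1 0; 0 0 1]
T4·…·T1 = [-1 0 0; -15/2 -3 0; 0 0 1]
T5·…·T1 = [51/26 15/13 0; -95/13 -36/13 0; 0 0 1]
T6·…·T1 = [-329/26 -57/13 0; -95/13 -36/13 0; 0 0 1]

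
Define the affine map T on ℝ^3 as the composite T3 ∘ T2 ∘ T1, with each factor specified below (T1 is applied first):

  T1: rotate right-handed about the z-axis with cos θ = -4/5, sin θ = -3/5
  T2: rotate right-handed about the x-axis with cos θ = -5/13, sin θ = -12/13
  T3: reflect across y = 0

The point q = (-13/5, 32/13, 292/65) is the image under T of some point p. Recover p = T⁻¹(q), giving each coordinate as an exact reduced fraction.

p = (4, 1, -4)

T1 = [-4/5 3/5 0 0; -3/5 -4/5 0 0; 0 0 1 0; 0 0 0 1]
T2·T1 = [-4/5 3/5 0 0; 3/13 4/13 12/13 0; 36/65 48/65 -5/13 0; 0 0 0 1]
T3·…·T1 = [-4/5 3/5 0 0; -3/13 -4/13 -12/13 0; 36/65 48/65 -5/13 0; 0 0 0 1]
det M = -1; M⁻¹ = [-4/5 -3/13 36/65 0; 3/5 -4/13 48/65 0; 0 -12/13 -5/13 0; 0 0 0 1]
M⁻¹ · (-13/5, 32/13, 292/65)ᵀ = (4, 1, -4)ᵀ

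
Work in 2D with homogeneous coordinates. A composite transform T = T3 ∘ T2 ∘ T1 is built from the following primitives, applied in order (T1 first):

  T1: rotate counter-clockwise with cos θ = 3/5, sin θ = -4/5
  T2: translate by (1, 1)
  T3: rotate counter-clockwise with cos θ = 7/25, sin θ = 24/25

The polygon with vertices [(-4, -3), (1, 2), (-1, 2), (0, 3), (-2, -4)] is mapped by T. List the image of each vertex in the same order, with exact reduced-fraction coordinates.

T1 rotate counter-clockwise with cos θ = 3/5, sin θ = -4/5: (-4, -3) → (-24/5, 7/5); (1, 2) → (11/5, 2/5); (-1, 2) → (1, 2); (0, 3) → (12/5, 9/5); (-2, -4) → (-22/5, -4/5)
T2 translate by (1, 1): (-24/5, 7/5) → (-19/5, 12/5); (11/5, 2/5) → (16/5, 7/5); (1, 2) → (2, 3); (12/5, 9/5) → (17/5, 14/5); (-22/5, -4/5) → (-17/5, 1/5)
T3 rotate counter-clockwise with cos θ = 7/25, sin θ = 24/25: (-19/5, 12/5) → (-421/125, -372/125); (16/5, 7/5) → (-56/125, 433/125); (2, 3) → (-58/25, 69/25); (17/5, 14/5) → (-217/125, 506/125); (-17/5, 1/5) → (-143/125, -401/125)

image vertices: (-421/125, -372/125), (-56/125, 433/125), (-58/25, 69/25), (-217/125, 506/125), (-143/125, -401/125)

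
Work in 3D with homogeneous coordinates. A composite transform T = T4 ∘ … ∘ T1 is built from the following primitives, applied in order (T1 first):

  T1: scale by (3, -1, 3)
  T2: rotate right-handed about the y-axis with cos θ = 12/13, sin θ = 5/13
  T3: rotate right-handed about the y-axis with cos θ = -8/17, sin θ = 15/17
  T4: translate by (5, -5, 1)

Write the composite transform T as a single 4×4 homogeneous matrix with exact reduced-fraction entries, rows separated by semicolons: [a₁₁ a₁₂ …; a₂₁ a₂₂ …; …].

T1 = [3 0 0 0; 0 -1 0 0; 0 0 3 0; 0 0 0 1]
T2·T1 = [36/13 0 15/13 0; 0 -1 0 0; -15/13 0 36/13 0; 0 0 0 1]
T3·…·T1 = [-513/221 0 420/221 0; 0 -1 0 0; -420/221 0 -513/221 0; 0 0 0 1]
T4·…·T1 = [-513/221 0 420/221 5; 0 -1 0 -5; -420/221 0 -513/221 1; 0 0 0 1]

T = [-513/221 0 420/221 5; 0 -1 0 -5; -420/221 0 -513/221 1; 0 0 0 1]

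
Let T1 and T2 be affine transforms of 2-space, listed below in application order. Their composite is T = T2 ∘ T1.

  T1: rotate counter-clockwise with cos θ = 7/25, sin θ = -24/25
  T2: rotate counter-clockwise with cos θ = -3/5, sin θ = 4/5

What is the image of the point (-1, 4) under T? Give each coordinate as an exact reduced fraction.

T(p) = (-19/5, 8/5)

T1 rotate counter-clockwise with cos θ = 7/25, sin θ = -24/25: (-1, 4) → (89/25, 52/25)
T2 rotate counter-clockwise with cos θ = -3/5, sin θ = 4/5: (89/25, 52/25) → (-19/5, 8/5)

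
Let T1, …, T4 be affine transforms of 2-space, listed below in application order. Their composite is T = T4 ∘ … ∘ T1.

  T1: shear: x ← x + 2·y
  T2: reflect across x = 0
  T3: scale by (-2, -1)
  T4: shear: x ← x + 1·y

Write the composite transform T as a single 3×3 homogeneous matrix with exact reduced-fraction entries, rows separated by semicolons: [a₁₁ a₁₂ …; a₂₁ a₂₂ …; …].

T = [2 3 0; 0 -1 0; 0 0 1]

T1 = [1 2 0; 0 1 0; 0 0 1]
T2·T1 = [-1 -2 0; 0 1 0; 0 0 1]
T3·…·T1 = [2 4 0; 0 -1 0; 0 0 1]
T4·…·T1 = [2 3 0; 0 -1 0; 0 0 1]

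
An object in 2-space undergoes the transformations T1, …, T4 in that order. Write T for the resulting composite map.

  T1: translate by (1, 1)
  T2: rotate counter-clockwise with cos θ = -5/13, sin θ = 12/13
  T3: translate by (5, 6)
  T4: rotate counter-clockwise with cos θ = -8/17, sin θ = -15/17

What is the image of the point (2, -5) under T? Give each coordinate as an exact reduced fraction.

T(p) = (1226/221, -2542/221)

T1 translate by (1, 1): (2, -5) → (3, -4)
T2 rotate counter-clockwise with cos θ = -5/13, sin θ = 12/13: (3, -4) → (33/13, 56/13)
T3 translate by (5, 6): (33/13, 56/13) → (98/13, 134/13)
T4 rotate counter-clockwise with cos θ = -8/17, sin θ = -15/17: (98/13, 134/13) → (1226/221, -2542/221)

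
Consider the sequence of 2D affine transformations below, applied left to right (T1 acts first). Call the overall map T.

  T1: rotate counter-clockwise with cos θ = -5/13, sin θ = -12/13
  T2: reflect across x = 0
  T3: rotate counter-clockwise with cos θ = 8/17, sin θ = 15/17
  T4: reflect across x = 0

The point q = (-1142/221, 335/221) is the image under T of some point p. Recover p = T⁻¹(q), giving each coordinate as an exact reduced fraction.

T1 = [-5/13 12/13 0; -12/13 -5/13 0; 0 0 1]
T2·T1 = [5/13 -12/13 0; -12/13 -5/13 0; 0 0 1]
T3·…·T1 = [220/221 -21/221 0; -21/221 -220/221 0; 0 0 1]
T4·…·T1 = [-220/221 21/221 0; -21/221 -220/221 0; 0 0 1]
det M = 1; M⁻¹ = [-220/221 -21/221 0; 21/221 -220/221 0; 0 0 1]
M⁻¹ · (-1142/221, 335/221)ᵀ = (5, -2)ᵀ

p = (5, -2)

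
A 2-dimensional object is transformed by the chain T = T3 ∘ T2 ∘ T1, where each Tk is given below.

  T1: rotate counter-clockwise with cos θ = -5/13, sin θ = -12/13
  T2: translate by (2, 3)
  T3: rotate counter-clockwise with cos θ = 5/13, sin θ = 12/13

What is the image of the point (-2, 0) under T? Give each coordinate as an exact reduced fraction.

T(p) = (-576/169, 747/169)

T1 rotate counter-clockwise with cos θ = -5/13, sin θ = -12/13: (-2, 0) → (10/13, 24/13)
T2 translate by (2, 3): (10/13, 24/13) → (36/13, 63/13)
T3 rotate counter-clockwise with cos θ = 5/13, sin θ = 12/13: (36/13, 63/13) → (-576/169, 747/169)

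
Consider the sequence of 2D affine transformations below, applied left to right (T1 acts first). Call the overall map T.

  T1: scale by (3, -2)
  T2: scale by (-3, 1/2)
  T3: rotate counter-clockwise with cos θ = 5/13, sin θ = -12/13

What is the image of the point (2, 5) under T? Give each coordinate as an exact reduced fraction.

T1 scale by (3, -2): (2, 5) → (6, -10)
T2 scale by (-3, 1/2): (6, -10) → (-18, -5)
T3 rotate counter-clockwise with cos θ = 5/13, sin θ = -12/13: (-18, -5) → (-150/13, 191/13)

T(p) = (-150/13, 191/13)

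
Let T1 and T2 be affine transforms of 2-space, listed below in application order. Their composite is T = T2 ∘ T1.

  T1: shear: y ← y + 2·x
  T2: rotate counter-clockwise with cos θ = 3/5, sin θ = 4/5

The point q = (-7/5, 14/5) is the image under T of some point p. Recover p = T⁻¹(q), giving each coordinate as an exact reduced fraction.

T1 = [1 0 0; 2 1 0; 0 0 1]
T2·T1 = [-1 -4/5 0; 2 3/5 0; 0 0 1]
det M = 1; M⁻¹ = [3/5 4/5 0; -2 -1 0; 0 0 1]
M⁻¹ · (-7/5, 14/5)ᵀ = (7/5, 0)ᵀ

p = (7/5, 0)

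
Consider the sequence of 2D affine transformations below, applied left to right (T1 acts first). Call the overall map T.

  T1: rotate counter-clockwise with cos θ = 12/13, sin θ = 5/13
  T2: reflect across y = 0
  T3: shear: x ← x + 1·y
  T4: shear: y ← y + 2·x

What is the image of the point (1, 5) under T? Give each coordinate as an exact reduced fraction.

T1 rotate counter-clockwise with cos θ = 12/13, sin θ = 5/13: (1, 5) → (-1, 5)
T2 reflect across y = 0: (-1, 5) → (-1, -5)
T3 shear: x ← x + 1·y: (-1, -5) → (-6, -5)
T4 shear: y ← y + 2·x: (-6, -5) → (-6, -17)

T(p) = (-6, -17)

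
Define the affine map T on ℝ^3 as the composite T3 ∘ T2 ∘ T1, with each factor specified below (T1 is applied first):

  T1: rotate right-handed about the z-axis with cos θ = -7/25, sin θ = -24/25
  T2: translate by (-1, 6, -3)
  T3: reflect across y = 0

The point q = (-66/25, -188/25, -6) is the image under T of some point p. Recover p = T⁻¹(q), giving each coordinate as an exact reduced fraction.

p = (-1, -2, -3)

T1 = [-7/25 24/25 0 0; -24/25 -7/25 0 0; 0 0 1 0; 0 0 0 1]
T2·T1 = [-7/25 24/25 0 -1; -24/25 -7/25 0 6; 0 0 1 -3; 0 0 0 1]
T3·…·T1 = [-7/25 24/25 0 -1; 24/25 7/25 0 -6; 0 0 1 -3; 0 0 0 1]
det M = -1; M⁻¹ = [-7/25 24/25 0 137/25; 24/25 7/25 0 66/25; 0 0 1 3; 0 0 0 1]
M⁻¹ · (-66/25, -188/25, -6)ᵀ = (-1, -2, -3)ᵀ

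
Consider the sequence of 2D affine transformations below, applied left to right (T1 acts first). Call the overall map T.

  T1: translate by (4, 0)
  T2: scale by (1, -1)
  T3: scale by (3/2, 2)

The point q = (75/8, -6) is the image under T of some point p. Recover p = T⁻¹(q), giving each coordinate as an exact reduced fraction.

T1 = [1 0 4; 0 1 0; 0 0 1]
T2·T1 = [1 0 4; 0 -1 0; 0 0 1]
T3·…·T1 = [3/2 0 6; 0 -2 0; 0 0 1]
det M = -3; M⁻¹ = [2/3 0 -4; 0 -1/2 0; 0 0 1]
M⁻¹ · (75/8, -6)ᵀ = (9/4, 3)ᵀ

p = (9/4, 3)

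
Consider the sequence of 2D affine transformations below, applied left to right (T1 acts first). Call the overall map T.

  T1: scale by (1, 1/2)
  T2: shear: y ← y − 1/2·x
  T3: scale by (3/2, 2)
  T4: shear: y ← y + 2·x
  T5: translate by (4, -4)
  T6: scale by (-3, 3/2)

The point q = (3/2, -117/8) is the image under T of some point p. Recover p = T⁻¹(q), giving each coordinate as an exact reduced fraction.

T1 = [1 0 0; 0 1/2 0; 0 0 1]
T2·T1 = [1 0 0; -1/2 1/2 0; 0 0 1]
T3·…·T1 = [3/2 0 0; -1 1 0; 0 0 1]
T4·…·T1 = [3/2 0 0; 2 1 0; 0 0 1]
T5·…·T1 = [3/2 0 4; 2 1 -4; 0 0 1]
T6·…·T1 = [-9/2 0 -12; 3 3/2 -6; 0 0 1]
det M = -27/4; M⁻¹ = [-2/9 0 -8/3; 4/9 2/3 28/3; 0 0 1]
M⁻¹ · (3/2, -117/8)ᵀ = (-3, 1/4)ᵀ

p = (-3, 1/4)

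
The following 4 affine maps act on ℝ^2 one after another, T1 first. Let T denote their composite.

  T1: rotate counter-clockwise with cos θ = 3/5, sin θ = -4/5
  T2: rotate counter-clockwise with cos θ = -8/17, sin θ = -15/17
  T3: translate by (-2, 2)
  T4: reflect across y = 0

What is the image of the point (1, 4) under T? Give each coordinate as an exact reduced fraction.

T(p) = (-202/85, 179/85)

T1 rotate counter-clockwise with cos θ = 3/5, sin θ = -4/5: (1, 4) → (19/5, 8/5)
T2 rotate counter-clockwise with cos θ = -8/17, sin θ = -15/17: (19/5, 8/5) → (-32/85, -349/85)
T3 translate by (-2, 2): (-32/85, -349/85) → (-202/85, -179/85)
T4 reflect across y = 0: (-202/85, -179/85) → (-202/85, 179/85)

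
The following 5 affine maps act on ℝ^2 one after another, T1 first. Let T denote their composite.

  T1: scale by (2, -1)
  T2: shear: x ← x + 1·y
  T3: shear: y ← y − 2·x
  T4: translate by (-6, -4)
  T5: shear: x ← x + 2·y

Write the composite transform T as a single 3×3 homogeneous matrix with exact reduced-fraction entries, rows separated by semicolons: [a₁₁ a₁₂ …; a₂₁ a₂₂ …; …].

T = [-6 1 -14; -4 1 -4; 0 0 1]

T1 = [2 0 0; 0 -1 0; 0 0 1]
T2·T1 = [2 -1 0; 0 -1 0; 0 0 1]
T3·…·T1 = [2 -1 0; -4 1 0; 0 0 1]
T4·…·T1 = [2 -1 -6; -4 1 -4; 0 0 1]
T5·…·T1 = [-6 1 -14; -4 1 -4; 0 0 1]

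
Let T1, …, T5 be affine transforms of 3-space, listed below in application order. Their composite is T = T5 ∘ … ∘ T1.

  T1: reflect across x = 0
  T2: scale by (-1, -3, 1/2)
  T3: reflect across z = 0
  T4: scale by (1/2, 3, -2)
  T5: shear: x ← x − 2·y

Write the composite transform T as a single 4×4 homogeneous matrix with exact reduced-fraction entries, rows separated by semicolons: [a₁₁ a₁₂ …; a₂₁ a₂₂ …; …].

T1 = [-1 0 0 0; 0 1 0 0; 0 0 1 0; 0 0 0 1]
T2·T1 = [1 0 0 0; 0 -3 0 0; 0 0 1/2 0; 0 0 0 1]
T3·…·T1 = [1 0 0 0; 0 -3 0 0; 0 0 -1/2 0; 0 0 0 1]
T4·…·T1 = [1/2 0 0 0; 0 -9 0 0; 0 0 1 0; 0 0 0 1]
T5·…·T1 = [1/2 18 0 0; 0 -9 0 0; 0 0 1 0; 0 0 0 1]

T = [1/2 18 0 0; 0 -9 0 0; 0 0 1 0; 0 0 0 1]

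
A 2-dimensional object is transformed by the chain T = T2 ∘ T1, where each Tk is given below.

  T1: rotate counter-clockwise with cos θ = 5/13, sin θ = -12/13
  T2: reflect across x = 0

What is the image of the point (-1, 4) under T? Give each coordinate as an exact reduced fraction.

T1 rotate counter-clockwise with cos θ = 5/13, sin θ = -12/13: (-1, 4) → (43/13, 32/13)
T2 reflect across x = 0: (43/13, 32/13) → (-43/13, 32/13)

T(p) = (-43/13, 32/13)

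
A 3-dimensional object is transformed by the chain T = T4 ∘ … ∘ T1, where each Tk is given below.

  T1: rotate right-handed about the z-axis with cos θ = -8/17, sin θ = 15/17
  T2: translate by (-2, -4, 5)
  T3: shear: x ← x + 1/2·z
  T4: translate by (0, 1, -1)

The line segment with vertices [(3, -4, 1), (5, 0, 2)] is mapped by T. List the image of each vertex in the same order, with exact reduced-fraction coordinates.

image vertices: (53/17, 26/17, 5), (-29/34, 24/17, 6)

T1 rotate right-handed about the z-axis with cos θ = -8/17, sin θ = 15/17: (3, -4, 1) → (36/17, 77/17, 1); (5, 0, 2) → (-40/17, 75/17, 2)
T2 translate by (-2, -4, 5): (36/17, 77/17, 1) → (2/17, 9/17, 6); (-40/17, 75/17, 2) → (-74/17, 7/17, 7)
T3 shear: x ← x + 1/2·z: (2/17, 9/17, 6) → (53/17, 9/17, 6); (-74/17, 7/17, 7) → (-29/34, 7/17, 7)
T4 translate by (0, 1, -1): (53/17, 9/17, 6) → (53/17, 26/17, 5); (-29/34, 7/17, 7) → (-29/34, 24/17, 6)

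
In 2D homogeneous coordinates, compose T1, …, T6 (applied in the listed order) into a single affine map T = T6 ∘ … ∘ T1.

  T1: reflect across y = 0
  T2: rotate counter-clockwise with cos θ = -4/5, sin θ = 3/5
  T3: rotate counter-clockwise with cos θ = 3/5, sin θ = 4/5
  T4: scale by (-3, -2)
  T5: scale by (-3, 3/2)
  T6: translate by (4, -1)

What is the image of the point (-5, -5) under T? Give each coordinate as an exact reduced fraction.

T1 reflect across y = 0: (-5, -5) → (-5, 5)
T2 rotate counter-clockwise with cos θ = -4/5, sin θ = 3/5: (-5, 5) → (1, -7)
T3 rotate counter-clockwise with cos θ = 3/5, sin θ = 4/5: (1, -7) → (31/5, -17/5)
T4 scale by (-3, -2): (31/5, -17/5) → (-93/5, 34/5)
T5 scale by (-3, 3/2): (-93/5, 34/5) → (279/5, 51/5)
T6 translate by (4, -1): (279/5, 51/5) → (299/5, 46/5)

T(p) = (299/5, 46/5)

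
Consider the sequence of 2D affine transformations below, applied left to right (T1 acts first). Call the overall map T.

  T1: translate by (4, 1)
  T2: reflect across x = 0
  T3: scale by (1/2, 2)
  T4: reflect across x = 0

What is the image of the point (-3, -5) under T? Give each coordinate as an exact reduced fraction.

T(p) = (1/2, -8)

T1 translate by (4, 1): (-3, -5) → (1, -4)
T2 reflect across x = 0: (1, -4) → (-1, -4)
T3 scale by (1/2, 2): (-1, -4) → (-1/2, -8)
T4 reflect across x = 0: (-1/2, -8) → (1/2, -8)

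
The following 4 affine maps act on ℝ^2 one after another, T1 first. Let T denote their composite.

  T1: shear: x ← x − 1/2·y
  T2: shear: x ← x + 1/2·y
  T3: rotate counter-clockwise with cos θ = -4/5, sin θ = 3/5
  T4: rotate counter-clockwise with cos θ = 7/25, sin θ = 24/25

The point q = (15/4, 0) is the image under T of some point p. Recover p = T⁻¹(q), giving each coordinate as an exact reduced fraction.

T1 = [1 -1/2 0; 0 1 0; 0 0 1]
T2·T1 = [1 0 0; 0 1 0; 0 0 1]
T3·…·T1 = [-4/5 -3/5 0; 3/5 -4/5 0; 0 0 1]
T4·…·T1 = [-4/5 3/5 0; -3/5 -4/5 0; 0 0 1]
det M = 1; M⁻¹ = [-4/5 -3/5 0; 3/5 -4/5 0; 0 0 1]
M⁻¹ · (15/4, 0)ᵀ = (-3, 9/4)ᵀ

p = (-3, 9/4)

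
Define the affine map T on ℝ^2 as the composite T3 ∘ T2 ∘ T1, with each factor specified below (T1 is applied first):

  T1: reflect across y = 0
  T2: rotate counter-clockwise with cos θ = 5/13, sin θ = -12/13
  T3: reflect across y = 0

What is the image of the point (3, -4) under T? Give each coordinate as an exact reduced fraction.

T(p) = (63/13, 16/13)

T1 reflect across y = 0: (3, -4) → (3, 4)
T2 rotate counter-clockwise with cos θ = 5/13, sin θ = -12/13: (3, 4) → (63/13, -16/13)
T3 reflect across y = 0: (63/13, -16/13) → (63/13, 16/13)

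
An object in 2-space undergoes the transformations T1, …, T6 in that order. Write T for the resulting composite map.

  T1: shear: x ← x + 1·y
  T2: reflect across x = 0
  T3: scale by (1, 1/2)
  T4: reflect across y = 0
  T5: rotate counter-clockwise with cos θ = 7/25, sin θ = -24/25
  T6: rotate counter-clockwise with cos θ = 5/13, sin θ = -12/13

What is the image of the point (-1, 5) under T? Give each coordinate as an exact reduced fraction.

T1 shear: x ← x + 1·y: (-1, 5) → (4, 5)
T2 reflect across x = 0: (4, 5) → (-4, 5)
T3 scale by (1, 1/2): (-4, 5) → (-4, 5/2)
T4 reflect across y = 0: (-4, 5/2) → (-4, -5/2)
T5 rotate counter-clockwise with cos θ = 7/25, sin θ = -24/25: (-4, -5/2) → (-88/25, 157/50)
T6 rotate counter-clockwise with cos θ = 5/13, sin θ = -12/13: (-88/25, 157/50) → (502/325, 2897/650)

T(p) = (502/325, 2897/650)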